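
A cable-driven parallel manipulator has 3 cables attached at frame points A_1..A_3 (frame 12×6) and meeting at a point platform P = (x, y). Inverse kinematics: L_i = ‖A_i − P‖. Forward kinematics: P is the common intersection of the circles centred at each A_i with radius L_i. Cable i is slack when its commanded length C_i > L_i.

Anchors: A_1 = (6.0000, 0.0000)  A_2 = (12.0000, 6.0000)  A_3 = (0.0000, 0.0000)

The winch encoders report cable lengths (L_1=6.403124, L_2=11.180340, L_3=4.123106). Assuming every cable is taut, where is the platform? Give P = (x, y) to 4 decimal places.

each cable: (A_i−P)·(A_i−P) = L_i²; let q_i = ‖A_i‖²−L_i²
q_1 = 36.0000+0.0000−41.0000 = -5.0000
row 1: -12.0000x − 12.0000y = -60.0000  (q_2=55.0000)
row 2: 12.0000x + 0.0000y = 12.0000  (q_3=-17.0000)
Cramer on rows 1–2 → x = 1.0000, y = 4.0000

(1.0000, 4.0000)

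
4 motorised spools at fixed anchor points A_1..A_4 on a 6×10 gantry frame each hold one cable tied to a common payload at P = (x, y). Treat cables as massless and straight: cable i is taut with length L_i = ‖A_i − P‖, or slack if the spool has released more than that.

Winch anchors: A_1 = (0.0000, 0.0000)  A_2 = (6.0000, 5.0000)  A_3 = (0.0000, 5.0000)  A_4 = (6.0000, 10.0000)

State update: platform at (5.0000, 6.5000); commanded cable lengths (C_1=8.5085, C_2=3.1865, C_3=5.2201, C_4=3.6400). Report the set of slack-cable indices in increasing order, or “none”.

cable 1: √((-5.0000)²+(-6.5000)²)=8.2006, C_1=8.5085: slack
cable 2: √((1.0000)²+(-1.5000)²)=1.8028, C_2=3.1865: slack
cable 3: √((-5.0000)²+(-1.5000)²)=5.2202, C_3=5.2201: taut
cable 4: √((1.0000)²+(3.5000)²)=3.6401, C_4=3.6400: taut

1, 2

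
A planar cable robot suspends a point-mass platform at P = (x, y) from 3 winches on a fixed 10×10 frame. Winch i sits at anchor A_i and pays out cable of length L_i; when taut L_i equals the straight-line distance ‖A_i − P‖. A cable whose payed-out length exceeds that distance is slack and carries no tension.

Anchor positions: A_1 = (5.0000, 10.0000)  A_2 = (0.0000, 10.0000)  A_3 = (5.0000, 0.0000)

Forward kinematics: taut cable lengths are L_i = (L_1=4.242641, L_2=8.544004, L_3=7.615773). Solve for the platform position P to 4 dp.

circle eqns → linear via eq_j − eq_1; set k_j = A_j·A_j − L_j²
k_1 = 25.0000+100.0000−18.0000 = 107.0000
10.0000·x + 0.0000·y = k_1−k_2 = 80.0000
0.0000·x + 20.0000·y = k_1−k_3 = 140.0000
solve first two rows → x=8.0000, y=7.0000

(8.0000, 7.0000)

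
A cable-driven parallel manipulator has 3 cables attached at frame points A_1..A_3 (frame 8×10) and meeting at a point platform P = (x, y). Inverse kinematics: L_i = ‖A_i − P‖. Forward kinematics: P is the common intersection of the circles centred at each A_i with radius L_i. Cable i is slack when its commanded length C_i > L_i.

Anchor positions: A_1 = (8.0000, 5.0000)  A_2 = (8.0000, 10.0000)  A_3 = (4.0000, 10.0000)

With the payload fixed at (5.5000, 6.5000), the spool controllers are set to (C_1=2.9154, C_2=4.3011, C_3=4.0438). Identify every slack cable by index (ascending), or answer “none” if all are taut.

3

i=1: geometric 2.9155 vs commanded 2.9154 ⇒ taut
i=2: geometric 4.3012 vs commanded 4.3011 ⇒ taut
i=3: geometric 3.8079 vs commanded 4.0438 ⇒ slack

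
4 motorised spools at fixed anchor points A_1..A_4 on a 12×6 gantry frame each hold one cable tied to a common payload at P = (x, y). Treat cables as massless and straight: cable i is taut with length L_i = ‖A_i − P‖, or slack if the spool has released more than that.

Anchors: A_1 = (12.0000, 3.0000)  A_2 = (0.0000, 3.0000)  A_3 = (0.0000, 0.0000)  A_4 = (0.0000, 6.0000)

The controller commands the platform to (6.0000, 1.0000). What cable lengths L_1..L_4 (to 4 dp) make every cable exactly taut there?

(6.3246, 6.3246, 6.0828, 7.8102)

L_1 = √((12.0000−6.0000)² + (3.0000−1.0000)²) = 6.3246
L_2 = √((0.0000−6.0000)² + (3.0000−1.0000)²) = 6.3246
L_3 = √((0.0000−6.0000)² + (0.0000−1.0000)²) = 6.0828
L_4 = √((0.0000−6.0000)² + (6.0000−1.0000)²) = 7.8102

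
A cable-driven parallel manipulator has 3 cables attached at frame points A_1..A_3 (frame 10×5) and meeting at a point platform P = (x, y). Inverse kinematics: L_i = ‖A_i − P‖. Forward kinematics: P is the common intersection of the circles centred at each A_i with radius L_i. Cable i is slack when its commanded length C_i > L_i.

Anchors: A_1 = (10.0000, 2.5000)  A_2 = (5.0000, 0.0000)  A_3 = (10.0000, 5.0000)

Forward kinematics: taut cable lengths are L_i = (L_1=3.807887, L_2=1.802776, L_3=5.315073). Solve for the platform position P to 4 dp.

each cable: (A_i−P)·(A_i−P) = L_i²; let c_i = ‖A_i‖²−L_i²
c_1 = 100.0000+6.2500−14.5000 = 91.7500
row 1: 10.0000x + 5.0000y = 70.0000  (c_2=21.7500)
row 2: 0.0000x − 5.0000y = -5.0000  (c_3=96.7500)
Cramer on rows 1–2 → x = 6.5000, y = 1.0000

(6.5000, 1.0000)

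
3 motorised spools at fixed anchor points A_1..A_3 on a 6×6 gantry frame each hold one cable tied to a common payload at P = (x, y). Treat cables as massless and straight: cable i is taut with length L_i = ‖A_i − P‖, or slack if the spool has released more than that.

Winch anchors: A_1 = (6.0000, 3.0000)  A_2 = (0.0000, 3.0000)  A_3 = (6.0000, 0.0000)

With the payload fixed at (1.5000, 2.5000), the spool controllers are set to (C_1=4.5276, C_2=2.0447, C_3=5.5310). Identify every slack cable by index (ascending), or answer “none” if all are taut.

2, 3

cable 1: √((4.5000)²+(0.5000)²)=4.5277, C_1=4.5276: taut
cable 2: √((-1.5000)²+(0.5000)²)=1.5811, C_2=2.0447: slack
cable 3: √((4.5000)²+(-2.5000)²)=5.1478, C_3=5.5310: slack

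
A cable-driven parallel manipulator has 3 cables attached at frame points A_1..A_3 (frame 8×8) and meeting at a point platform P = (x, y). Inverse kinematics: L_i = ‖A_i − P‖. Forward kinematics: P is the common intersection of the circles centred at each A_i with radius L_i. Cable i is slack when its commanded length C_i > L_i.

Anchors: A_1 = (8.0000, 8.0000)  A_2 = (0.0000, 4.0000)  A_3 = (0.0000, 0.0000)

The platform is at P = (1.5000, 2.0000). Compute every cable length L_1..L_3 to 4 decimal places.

L_1: Δ = A_1−P = (6.5000, 6.0000) → ‖Δ‖ = √78.2500 = 8.8459
L_2: Δ = A_2−P = (-1.5000, 2.0000) → ‖Δ‖ = √6.2500 = 2.5000
L_3: Δ = A_3−P = (-1.5000, -2.0000) → ‖Δ‖ = √6.2500 = 2.5000

(8.8459, 2.5000, 2.5000)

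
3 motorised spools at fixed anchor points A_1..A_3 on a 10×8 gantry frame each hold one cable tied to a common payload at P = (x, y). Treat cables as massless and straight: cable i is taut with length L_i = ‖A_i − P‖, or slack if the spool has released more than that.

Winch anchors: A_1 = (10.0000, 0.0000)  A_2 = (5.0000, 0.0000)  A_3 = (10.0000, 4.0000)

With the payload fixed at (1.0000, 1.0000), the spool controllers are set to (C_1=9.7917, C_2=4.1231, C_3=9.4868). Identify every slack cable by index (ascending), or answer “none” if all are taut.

1

i=1: geometric 9.0554 vs commanded 9.7917 ⇒ slack
i=2: geometric 4.1231 vs commanded 4.1231 ⇒ taut
i=3: geometric 9.4868 vs commanded 9.4868 ⇒ taut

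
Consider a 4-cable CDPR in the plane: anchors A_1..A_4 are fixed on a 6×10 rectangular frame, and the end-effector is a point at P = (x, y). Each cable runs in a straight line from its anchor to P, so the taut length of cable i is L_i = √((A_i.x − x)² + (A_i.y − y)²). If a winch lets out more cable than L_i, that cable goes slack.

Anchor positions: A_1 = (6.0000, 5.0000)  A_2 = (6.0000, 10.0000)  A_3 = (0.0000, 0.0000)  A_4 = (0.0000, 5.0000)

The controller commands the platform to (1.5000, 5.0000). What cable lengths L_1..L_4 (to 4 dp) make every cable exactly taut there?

cable 1: Δx=4.5000, Δy=0.0000; L_1 = √(Δx²+Δy²) = 4.5000
cable 2: Δx=4.5000, Δy=5.0000; L_2 = √(Δx²+Δy²) = 6.7268
cable 3: Δx=-1.5000, Δy=-5.0000; L_3 = √(Δx²+Δy²) = 5.2202
cable 4: Δx=-1.5000, Δy=0.0000; L_4 = √(Δx²+Δy²) = 1.5000

(4.5000, 6.7268, 5.2202, 1.5000)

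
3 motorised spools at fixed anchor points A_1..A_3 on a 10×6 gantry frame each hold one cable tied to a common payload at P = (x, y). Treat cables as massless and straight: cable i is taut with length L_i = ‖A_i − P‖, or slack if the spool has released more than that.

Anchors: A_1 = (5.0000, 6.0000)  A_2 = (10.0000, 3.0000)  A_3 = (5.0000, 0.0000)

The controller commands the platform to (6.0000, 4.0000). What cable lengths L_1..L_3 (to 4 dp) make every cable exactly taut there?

(2.2361, 4.1231, 4.1231)

cable 1: Δx=-1.0000, Δy=2.0000; L_1 = √(Δx²+Δy²) = 2.2361
cable 2: Δx=4.0000, Δy=-1.0000; L_2 = √(Δx²+Δy²) = 4.1231
cable 3: Δx=-1.0000, Δy=-4.0000; L_3 = √(Δx²+Δy²) = 4.1231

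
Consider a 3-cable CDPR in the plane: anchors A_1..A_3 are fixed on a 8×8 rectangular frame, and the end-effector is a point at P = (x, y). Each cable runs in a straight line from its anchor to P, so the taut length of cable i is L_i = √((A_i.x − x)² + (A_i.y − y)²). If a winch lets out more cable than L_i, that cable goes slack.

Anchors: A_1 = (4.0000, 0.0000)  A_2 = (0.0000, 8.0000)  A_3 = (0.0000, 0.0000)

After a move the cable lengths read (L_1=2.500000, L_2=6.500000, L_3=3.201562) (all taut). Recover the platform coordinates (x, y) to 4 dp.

each cable: (A_i−P)·(A_i−P) = L_i²; let c_i = ‖A_i‖²−L_i²
c_1 = 16.0000+0.0000−6.2500 = 9.7500
row 1: 8.0000x − 16.0000y = -12.0000  (c_2=21.7500)
row 2: 8.0000x + 0.0000y = 20.0000  (c_3=-10.2500)
Cramer on rows 1–2 → x = 2.5000, y = 2.0000

(2.5000, 2.0000)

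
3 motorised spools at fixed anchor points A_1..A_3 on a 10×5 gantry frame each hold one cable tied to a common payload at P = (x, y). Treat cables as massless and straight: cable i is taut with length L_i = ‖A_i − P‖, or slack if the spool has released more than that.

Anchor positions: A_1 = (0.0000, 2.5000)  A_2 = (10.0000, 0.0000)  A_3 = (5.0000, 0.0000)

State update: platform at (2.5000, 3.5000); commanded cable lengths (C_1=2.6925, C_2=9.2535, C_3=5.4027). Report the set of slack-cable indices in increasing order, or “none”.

cable 1: L_1 = ‖A_1−P‖ = 2.6926;  C_1 = 2.6925 → taut
cable 2: L_2 = ‖A_2−P‖ = 8.2765;  C_2 = 9.2535 → slack
cable 3: L_3 = ‖A_3−P‖ = 4.3012;  C_3 = 5.4027 → slack

2, 3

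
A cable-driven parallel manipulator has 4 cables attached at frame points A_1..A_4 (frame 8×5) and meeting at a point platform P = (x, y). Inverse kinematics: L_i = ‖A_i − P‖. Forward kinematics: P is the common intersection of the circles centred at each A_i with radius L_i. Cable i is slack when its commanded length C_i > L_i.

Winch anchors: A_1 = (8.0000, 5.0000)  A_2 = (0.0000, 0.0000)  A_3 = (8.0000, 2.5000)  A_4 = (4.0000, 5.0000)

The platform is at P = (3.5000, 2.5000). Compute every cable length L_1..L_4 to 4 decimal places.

(5.1478, 4.3012, 4.5000, 2.5495)

cable 1: Δx=4.5000, Δy=2.5000; L_1 = √(Δx²+Δy²) = 5.1478
cable 2: Δx=-3.5000, Δy=-2.5000; L_2 = √(Δx²+Δy²) = 4.3012
cable 3: Δx=4.5000, Δy=0.0000; L_3 = √(Δx²+Δy²) = 4.5000
cable 4: Δx=0.5000, Δy=2.5000; L_4 = √(Δx²+Δy²) = 2.5495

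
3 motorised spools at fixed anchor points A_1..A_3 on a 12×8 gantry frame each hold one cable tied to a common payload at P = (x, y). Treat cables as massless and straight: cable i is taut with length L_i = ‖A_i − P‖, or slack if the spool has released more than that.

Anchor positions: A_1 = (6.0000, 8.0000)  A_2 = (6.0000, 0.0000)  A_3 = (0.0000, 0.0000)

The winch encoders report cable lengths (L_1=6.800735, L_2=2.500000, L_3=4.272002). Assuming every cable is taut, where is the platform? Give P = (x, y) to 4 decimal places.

each cable: (A_i−P)·(A_i−P) = L_i²; let k_i = ‖A_i‖²−L_i²
k_1 = 36.0000+64.0000−46.2500 = 53.7500
row 1: 0.0000x + 16.0000y = 24.0000  (k_2=29.7500)
row 2: 12.0000x + 16.0000y = 72.0000  (k_3=-18.2500)
Cramer on rows 1–2 → x = 4.0000, y = 1.5000

(4.0000, 1.5000)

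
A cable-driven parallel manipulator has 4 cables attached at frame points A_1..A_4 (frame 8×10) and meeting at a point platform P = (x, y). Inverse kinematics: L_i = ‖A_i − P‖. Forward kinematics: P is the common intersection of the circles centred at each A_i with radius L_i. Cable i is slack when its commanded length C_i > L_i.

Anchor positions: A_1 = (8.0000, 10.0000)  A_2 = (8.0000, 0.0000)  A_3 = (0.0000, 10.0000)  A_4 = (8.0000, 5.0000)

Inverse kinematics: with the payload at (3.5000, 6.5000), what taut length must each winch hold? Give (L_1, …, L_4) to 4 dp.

L_1: Δ = A_1−P = (4.5000, 3.5000) → ‖Δ‖ = √32.5000 = 5.7009
L_2: Δ = A_2−P = (4.5000, -6.5000) → ‖Δ‖ = √62.5000 = 7.9057
L_3: Δ = A_3−P = (-3.5000, 3.5000) → ‖Δ‖ = √24.5000 = 4.9497
L_4: Δ = A_4−P = (4.5000, -1.5000) → ‖Δ‖ = √22.5000 = 4.7434

(5.7009, 7.9057, 4.9497, 4.7434)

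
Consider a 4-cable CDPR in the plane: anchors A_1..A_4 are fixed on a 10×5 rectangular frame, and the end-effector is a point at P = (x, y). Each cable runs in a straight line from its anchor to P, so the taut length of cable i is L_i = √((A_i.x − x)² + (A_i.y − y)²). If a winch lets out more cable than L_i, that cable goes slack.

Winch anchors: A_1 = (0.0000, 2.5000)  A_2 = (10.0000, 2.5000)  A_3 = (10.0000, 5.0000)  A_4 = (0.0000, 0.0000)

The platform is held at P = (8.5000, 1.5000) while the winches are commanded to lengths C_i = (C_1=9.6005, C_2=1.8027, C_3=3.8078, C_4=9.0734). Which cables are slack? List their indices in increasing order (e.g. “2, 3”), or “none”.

1, 4

cable 1: L_1 = ‖A_1−P‖ = 8.5586;  C_1 = 9.6005 → slack
cable 2: L_2 = ‖A_2−P‖ = 1.8028;  C_2 = 1.8027 → taut
cable 3: L_3 = ‖A_3−P‖ = 3.8079;  C_3 = 3.8078 → taut
cable 4: L_4 = ‖A_4−P‖ = 8.6313;  C_4 = 9.0734 → slack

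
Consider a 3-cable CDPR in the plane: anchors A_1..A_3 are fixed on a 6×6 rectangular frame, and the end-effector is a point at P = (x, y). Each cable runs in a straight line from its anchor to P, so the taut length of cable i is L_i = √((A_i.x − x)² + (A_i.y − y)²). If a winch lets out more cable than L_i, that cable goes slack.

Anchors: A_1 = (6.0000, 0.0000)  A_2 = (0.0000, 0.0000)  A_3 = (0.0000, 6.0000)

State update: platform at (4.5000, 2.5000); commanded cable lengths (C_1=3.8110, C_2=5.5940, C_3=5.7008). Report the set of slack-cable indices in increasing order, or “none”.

1, 2

i=1: geometric 2.9155 vs commanded 3.8110 ⇒ slack
i=2: geometric 5.1478 vs commanded 5.5940 ⇒ slack
i=3: geometric 5.7009 vs commanded 5.7008 ⇒ taut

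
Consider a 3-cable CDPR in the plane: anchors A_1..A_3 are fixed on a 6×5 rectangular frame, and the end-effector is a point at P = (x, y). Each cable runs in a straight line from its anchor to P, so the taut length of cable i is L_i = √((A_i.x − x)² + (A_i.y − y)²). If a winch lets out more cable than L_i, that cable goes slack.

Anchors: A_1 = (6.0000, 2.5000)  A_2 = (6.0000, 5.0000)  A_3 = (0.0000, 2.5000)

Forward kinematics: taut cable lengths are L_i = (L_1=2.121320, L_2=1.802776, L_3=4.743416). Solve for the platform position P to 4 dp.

expand ‖A_i−P‖²=L_i² and subtract eq 1 (k_i ≔ ‖A_i‖²−L_i²)
k_1 = 36.0000+6.2500−4.5000 = 37.7500
eq1−eq2 → [0.0000  -5.0000]·P = -20.0000
eq1−eq3 → [12.0000  0.0000]·P = 54.0000
2×2 solve → P = (4.5000, 4.0000)

(4.5000, 4.0000)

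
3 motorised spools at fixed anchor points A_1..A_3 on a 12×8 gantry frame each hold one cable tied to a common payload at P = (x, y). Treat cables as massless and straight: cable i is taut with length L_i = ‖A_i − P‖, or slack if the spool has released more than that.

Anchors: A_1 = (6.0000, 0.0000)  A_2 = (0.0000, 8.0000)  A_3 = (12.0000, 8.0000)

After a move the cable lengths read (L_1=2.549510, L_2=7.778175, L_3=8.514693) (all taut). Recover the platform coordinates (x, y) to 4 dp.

(5.5000, 2.5000)

each cable: (A_i−P)·(A_i−P) = L_i²; let k_i = ‖A_i‖²−L_i²
k_1 = 36.0000+0.0000−6.5000 = 29.5000
row 1: 12.0000x − 16.0000y = 26.0000  (k_2=3.5000)
row 2: -12.0000x − 16.0000y = -106.0000  (k_3=135.5000)
Cramer on rows 1–2 → x = 5.5000, y = 2.5000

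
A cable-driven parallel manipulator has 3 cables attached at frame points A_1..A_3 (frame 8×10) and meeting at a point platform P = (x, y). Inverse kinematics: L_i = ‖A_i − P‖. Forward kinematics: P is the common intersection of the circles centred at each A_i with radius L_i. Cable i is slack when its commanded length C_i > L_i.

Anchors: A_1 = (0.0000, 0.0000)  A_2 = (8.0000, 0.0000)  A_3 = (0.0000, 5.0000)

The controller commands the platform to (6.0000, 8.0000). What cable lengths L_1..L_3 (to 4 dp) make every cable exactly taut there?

cable 1: Δx=-6.0000, Δy=-8.0000; L_1 = √(Δx²+Δy²) = 10.0000
cable 2: Δx=2.0000, Δy=-8.0000; L_2 = √(Δx²+Δy²) = 8.2462
cable 3: Δx=-6.0000, Δy=-3.0000; L_3 = √(Δx²+Δy²) = 6.7082

(10.0000, 8.2462, 6.7082)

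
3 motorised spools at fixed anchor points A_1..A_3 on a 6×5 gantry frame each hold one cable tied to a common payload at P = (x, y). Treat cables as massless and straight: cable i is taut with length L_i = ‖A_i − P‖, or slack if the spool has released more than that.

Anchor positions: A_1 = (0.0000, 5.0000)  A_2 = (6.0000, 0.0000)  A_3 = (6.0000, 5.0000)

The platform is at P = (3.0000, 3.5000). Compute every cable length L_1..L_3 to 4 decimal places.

cable 1: Δx=-3.0000, Δy=1.5000; L_1 = √(Δx²+Δy²) = 3.3541
cable 2: Δx=3.0000, Δy=-3.5000; L_2 = √(Δx²+Δy²) = 4.6098
cable 3: Δx=3.0000, Δy=1.5000; L_3 = √(Δx²+Δy²) = 3.3541

(3.3541, 4.6098, 3.3541)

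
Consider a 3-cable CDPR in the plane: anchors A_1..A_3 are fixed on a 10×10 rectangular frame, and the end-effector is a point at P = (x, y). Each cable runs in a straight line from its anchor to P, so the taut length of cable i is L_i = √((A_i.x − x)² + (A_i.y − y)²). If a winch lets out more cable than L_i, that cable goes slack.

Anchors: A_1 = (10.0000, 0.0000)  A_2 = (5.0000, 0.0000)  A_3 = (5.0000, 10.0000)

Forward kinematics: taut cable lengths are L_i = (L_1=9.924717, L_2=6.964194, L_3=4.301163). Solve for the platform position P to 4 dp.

each cable: (A_i−P)·(A_i−P) = L_i²; let k_i = ‖A_i‖²−L_i²
k_1 = 100.0000+0.0000−98.5000 = 1.5000
row 1: 10.0000x + 0.0000y = 25.0000  (k_2=-23.5000)
row 2: 10.0000x − 20.0000y = -105.0000  (k_3=106.5000)
Cramer on rows 1–2 → x = 2.5000, y = 6.5000

(2.5000, 6.5000)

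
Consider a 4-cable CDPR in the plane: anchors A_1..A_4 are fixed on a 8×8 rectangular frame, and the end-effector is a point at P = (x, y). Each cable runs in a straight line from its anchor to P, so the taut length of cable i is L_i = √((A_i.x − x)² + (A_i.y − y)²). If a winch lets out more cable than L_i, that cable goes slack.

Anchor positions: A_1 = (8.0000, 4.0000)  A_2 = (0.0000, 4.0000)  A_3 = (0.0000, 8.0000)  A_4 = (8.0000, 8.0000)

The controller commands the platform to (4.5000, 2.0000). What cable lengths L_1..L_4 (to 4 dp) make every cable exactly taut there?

L_1: Δ = A_1−P = (3.5000, 2.0000) → ‖Δ‖ = √16.2500 = 4.0311
L_2: Δ = A_2−P = (-4.5000, 2.0000) → ‖Δ‖ = √24.2500 = 4.9244
L_3: Δ = A_3−P = (-4.5000, 6.0000) → ‖Δ‖ = √56.2500 = 7.5000
L_4: Δ = A_4−P = (3.5000, 6.0000) → ‖Δ‖ = √48.2500 = 6.9462

(4.0311, 4.9244, 7.5000, 6.9462)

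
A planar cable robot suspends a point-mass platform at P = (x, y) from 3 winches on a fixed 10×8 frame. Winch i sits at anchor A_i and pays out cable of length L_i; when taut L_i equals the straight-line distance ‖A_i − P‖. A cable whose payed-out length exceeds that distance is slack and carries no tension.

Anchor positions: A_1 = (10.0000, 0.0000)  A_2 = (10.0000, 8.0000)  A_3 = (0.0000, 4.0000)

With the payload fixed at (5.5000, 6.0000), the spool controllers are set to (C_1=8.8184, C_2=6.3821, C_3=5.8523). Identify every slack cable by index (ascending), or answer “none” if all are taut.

1, 2

cable 1: √((4.5000)²+(-6.0000)²)=7.5000, C_1=8.8184: slack
cable 2: √((4.5000)²+(2.0000)²)=4.9244, C_2=6.3821: slack
cable 3: √((-5.5000)²+(-2.0000)²)=5.8523, C_3=5.8523: taut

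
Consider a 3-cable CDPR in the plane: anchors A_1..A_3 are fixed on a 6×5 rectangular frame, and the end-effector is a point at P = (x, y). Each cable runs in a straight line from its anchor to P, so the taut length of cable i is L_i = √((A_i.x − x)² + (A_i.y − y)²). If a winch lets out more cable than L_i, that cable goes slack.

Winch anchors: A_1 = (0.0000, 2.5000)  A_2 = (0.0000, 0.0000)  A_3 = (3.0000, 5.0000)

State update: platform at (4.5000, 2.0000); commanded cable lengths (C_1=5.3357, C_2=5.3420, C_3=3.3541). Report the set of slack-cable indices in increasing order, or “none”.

1, 2

cable 1: √((-4.5000)²+(0.5000)²)=4.5277, C_1=5.3357: slack
cable 2: √((-4.5000)²+(-2.0000)²)=4.9244, C_2=5.3420: slack
cable 3: √((-1.5000)²+(3.0000)²)=3.3541, C_3=3.3541: taut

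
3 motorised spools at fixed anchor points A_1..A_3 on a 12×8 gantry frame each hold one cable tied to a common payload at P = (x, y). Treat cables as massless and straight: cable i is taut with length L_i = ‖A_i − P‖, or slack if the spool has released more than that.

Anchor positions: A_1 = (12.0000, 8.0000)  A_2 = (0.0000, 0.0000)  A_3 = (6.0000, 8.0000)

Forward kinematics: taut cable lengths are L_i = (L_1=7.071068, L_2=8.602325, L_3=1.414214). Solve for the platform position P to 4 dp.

(5.0000, 7.0000)

circle eqns → linear via eq_j − eq_1; set c_j = A_j·A_j − L_j²
c_1 = 144.0000+64.0000−50.0000 = 158.0000
24.0000·x + 16.0000·y = c_1−c_2 = 232.0000
12.0000·x + 0.0000·y = c_1−c_3 = 60.0000
solve first two rows → x=5.0000, y=7.0000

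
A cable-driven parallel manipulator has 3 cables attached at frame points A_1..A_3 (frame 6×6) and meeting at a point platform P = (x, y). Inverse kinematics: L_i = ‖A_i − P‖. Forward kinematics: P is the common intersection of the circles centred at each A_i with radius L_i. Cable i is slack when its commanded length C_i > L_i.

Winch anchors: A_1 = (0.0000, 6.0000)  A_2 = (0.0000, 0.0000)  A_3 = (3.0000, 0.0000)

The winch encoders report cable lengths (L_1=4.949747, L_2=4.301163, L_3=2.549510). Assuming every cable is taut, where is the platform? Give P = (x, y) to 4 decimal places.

each cable: (A_i−P)·(A_i−P) = L_i²; let k_i = ‖A_i‖²−L_i²
k_1 = 0.0000+36.0000−24.5000 = 11.5000
row 1: 0.0000x + 12.0000y = 30.0000  (k_2=-18.5000)
row 2: -6.0000x + 12.0000y = 9.0000  (k_3=2.5000)
Cramer on rows 1–2 → x = 3.5000, y = 2.5000

(3.5000, 2.5000)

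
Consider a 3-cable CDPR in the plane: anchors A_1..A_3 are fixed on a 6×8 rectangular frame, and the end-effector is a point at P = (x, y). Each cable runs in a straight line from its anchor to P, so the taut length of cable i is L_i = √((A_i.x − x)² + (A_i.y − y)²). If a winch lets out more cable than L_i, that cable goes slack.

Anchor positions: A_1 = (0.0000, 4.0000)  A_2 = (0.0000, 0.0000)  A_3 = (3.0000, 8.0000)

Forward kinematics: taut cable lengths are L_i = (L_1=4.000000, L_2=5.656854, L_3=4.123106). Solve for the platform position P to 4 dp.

circle eqns → linear via eq_j − eq_1; set c_j = A_j·A_j − L_j²
c_1 = 0.0000+16.0000−16.0000 = 0.0000
0.0000·x + 8.0000·y = c_1−c_2 = 32.0000
-6.0000·x − 8.0000·y = c_1−c_3 = -56.0000
solve first two rows → x=4.0000, y=4.0000

(4.0000, 4.0000)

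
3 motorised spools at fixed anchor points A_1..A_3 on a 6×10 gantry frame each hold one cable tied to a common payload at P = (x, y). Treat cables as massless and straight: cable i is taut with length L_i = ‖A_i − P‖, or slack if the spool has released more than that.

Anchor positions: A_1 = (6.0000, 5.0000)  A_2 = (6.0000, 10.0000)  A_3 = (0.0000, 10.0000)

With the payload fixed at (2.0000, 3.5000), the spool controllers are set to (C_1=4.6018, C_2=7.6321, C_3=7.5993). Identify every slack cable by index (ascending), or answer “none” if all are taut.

cable 1: L_1 = ‖A_1−P‖ = 4.2720;  C_1 = 4.6018 → slack
cable 2: L_2 = ‖A_2−P‖ = 7.6322;  C_2 = 7.6321 → taut
cable 3: L_3 = ‖A_3−P‖ = 6.8007;  C_3 = 7.5993 → slack

1, 3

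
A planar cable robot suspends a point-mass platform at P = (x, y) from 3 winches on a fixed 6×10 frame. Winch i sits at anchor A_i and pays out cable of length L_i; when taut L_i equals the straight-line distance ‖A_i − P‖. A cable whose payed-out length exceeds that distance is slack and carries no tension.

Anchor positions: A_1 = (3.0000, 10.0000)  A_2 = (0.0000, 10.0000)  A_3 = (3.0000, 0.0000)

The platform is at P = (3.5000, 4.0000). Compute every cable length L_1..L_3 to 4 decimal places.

(6.0208, 6.9462, 4.0311)

L_1: Δ = A_1−P = (-0.5000, 6.0000) → ‖Δ‖ = √36.2500 = 6.0208
L_2: Δ = A_2−P = (-3.5000, 6.0000) → ‖Δ‖ = √48.2500 = 6.9462
L_3: Δ = A_3−P = (-0.5000, -4.0000) → ‖Δ‖ = √16.2500 = 4.0311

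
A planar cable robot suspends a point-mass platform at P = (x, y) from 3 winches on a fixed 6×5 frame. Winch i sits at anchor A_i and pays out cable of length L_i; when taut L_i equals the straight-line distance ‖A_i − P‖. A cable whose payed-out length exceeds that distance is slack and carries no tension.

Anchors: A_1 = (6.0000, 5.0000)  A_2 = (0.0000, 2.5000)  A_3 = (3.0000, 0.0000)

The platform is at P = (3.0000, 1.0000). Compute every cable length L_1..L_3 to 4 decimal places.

(5.0000, 3.3541, 1.0000)

L_1 = √((6.0000−3.0000)² + (5.0000−1.0000)²) = 5.0000
L_2 = √((0.0000−3.0000)² + (2.5000−1.0000)²) = 3.3541
L_3 = √((3.0000−3.0000)² + (0.0000−1.0000)²) = 1.0000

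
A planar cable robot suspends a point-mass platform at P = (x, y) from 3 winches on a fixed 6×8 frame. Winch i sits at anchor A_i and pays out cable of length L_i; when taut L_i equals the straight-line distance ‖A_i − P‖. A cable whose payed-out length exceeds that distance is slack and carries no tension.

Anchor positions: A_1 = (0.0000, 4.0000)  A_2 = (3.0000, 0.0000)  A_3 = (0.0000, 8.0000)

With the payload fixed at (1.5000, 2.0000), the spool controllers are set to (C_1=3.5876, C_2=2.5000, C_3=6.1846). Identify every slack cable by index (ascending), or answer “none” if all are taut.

1

cable 1: √((-1.5000)²+(2.0000)²)=2.5000, C_1=3.5876: slack
cable 2: √((1.5000)²+(-2.0000)²)=2.5000, C_2=2.5000: taut
cable 3: √((-1.5000)²+(6.0000)²)=6.1847, C_3=6.1846: taut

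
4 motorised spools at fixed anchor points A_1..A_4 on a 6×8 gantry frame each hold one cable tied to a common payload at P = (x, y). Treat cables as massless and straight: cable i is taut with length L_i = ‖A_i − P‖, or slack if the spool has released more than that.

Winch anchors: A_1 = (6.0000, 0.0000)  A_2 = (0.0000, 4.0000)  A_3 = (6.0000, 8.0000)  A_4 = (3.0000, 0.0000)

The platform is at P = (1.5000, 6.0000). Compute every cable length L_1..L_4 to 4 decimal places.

(7.5000, 2.5000, 4.9244, 6.1847)

L_1: Δ = A_1−P = (4.5000, -6.0000) → ‖Δ‖ = √56.2500 = 7.5000
L_2: Δ = A_2−P = (-1.5000, -2.0000) → ‖Δ‖ = √6.2500 = 2.5000
L_3: Δ = A_3−P = (4.5000, 2.0000) → ‖Δ‖ = √24.2500 = 4.9244
L_4: Δ = A_4−P = (1.5000, -6.0000) → ‖Δ‖ = √38.2500 = 6.1847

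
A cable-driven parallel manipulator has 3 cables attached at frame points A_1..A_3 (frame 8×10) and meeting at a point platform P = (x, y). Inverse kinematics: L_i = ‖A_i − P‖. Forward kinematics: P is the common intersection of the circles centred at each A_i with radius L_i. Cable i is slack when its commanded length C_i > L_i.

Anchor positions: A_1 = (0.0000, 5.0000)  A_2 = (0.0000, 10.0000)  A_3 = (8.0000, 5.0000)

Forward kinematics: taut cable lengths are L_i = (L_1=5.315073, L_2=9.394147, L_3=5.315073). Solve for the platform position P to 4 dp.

(4.0000, 1.5000)

circle eqns → linear via eq_j − eq_1; set q_j = A_j·A_j − L_j²
q_1 = 0.0000+25.0000−28.2500 = -3.2500
0.0000·x − 10.0000·y = q_1−q_2 = -15.0000
-16.0000·x + 0.0000·y = q_1−q_3 = -64.0000
solve first two rows → x=4.0000, y=1.5000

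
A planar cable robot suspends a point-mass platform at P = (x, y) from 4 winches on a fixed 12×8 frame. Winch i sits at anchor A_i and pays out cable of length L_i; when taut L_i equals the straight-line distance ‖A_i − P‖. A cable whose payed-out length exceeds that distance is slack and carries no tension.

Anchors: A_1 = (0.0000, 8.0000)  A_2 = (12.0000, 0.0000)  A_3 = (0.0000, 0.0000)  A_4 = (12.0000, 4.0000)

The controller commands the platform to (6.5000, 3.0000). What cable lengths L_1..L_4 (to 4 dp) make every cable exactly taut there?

L_1: Δ = A_1−P = (-6.5000, 5.0000) → ‖Δ‖ = √67.2500 = 8.2006
L_2: Δ = A_2−P = (5.5000, -3.0000) → ‖Δ‖ = √39.2500 = 6.2650
L_3: Δ = A_3−P = (-6.5000, -3.0000) → ‖Δ‖ = √51.2500 = 7.1589
L_4: Δ = A_4−P = (5.5000, 1.0000) → ‖Δ‖ = √31.2500 = 5.5902

(8.2006, 6.2650, 7.1589, 5.5902)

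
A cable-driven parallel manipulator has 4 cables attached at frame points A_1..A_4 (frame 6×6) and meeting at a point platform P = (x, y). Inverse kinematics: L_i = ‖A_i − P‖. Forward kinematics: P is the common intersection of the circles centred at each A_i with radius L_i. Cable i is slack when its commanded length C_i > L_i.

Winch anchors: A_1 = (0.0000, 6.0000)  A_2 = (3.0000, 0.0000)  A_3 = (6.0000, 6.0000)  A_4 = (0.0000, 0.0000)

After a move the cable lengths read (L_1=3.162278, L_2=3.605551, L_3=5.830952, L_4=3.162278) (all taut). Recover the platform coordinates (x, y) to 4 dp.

(1.0000, 3.0000)

expand ‖A_i−P‖²=L_i² and subtract eq 1 (k_i ≔ ‖A_i‖²−L_i²)
k_1 = 0.0000+36.0000−10.0000 = 26.0000
eq1−eq2 → [-6.0000  12.0000]·P = 30.0000
eq1−eq3 → [-12.0000  0.0000]·P = -12.0000
eq1−eq4 → [0.0000  12.0000]·P = 36.0000
2×2 solve → P = (1.0000, 3.0000)
check cable 4: ‖A_4−P‖² = 10.0000 ≈ L_4² = 10.0000 ✓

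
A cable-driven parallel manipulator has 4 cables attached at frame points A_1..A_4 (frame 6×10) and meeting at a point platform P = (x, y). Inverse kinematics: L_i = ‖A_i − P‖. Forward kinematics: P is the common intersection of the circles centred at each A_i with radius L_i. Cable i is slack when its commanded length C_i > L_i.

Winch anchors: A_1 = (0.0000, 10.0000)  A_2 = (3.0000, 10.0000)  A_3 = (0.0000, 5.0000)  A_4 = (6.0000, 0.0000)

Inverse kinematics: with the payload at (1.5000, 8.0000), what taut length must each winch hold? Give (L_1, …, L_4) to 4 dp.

L_1 = √((0.0000−1.5000)² + (10.0000−8.0000)²) = 2.5000
L_2 = √((3.0000−1.5000)² + (10.0000−8.0000)²) = 2.5000
L_3 = √((0.0000−1.5000)² + (5.0000−8.0000)²) = 3.3541
L_4 = √((6.0000−1.5000)² + (0.0000−8.0000)²) = 9.1788

(2.5000, 2.5000, 3.3541, 9.1788)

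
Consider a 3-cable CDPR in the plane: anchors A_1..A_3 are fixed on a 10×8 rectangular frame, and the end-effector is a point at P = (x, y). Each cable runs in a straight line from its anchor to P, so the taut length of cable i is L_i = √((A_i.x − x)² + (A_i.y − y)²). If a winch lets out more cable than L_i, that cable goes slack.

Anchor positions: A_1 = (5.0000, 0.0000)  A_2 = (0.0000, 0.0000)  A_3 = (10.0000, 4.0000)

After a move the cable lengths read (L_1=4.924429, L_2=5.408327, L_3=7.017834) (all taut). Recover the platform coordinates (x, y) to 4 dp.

each cable: (A_i−P)·(A_i−P) = L_i²; let c_i = ‖A_i‖²−L_i²
c_1 = 25.0000+0.0000−24.2500 = 0.7500
row 1: 10.0000x + 0.0000y = 30.0000  (c_2=-29.2500)
row 2: -10.0000x − 8.0000y = -66.0000  (c_3=66.7500)
Cramer on rows 1–2 → x = 3.0000, y = 4.5000

(3.0000, 4.5000)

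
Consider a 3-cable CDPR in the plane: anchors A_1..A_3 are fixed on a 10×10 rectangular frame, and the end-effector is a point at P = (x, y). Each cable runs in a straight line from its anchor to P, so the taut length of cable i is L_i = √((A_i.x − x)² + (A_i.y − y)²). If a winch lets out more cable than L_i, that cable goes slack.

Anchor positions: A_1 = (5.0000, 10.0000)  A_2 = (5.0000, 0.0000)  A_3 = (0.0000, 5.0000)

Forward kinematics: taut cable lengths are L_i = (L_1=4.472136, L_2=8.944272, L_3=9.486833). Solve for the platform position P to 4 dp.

circle eqns → linear via eq_j − eq_1; set k_j = A_j·A_j − L_j²
k_1 = 25.0000+100.0000−20.0000 = 105.0000
0.0000·x + 20.0000·y = k_1−k_2 = 160.0000
10.0000·x + 10.0000·y = k_1−k_3 = 170.0000
solve first two rows → x=9.0000, y=8.0000

(9.0000, 8.0000)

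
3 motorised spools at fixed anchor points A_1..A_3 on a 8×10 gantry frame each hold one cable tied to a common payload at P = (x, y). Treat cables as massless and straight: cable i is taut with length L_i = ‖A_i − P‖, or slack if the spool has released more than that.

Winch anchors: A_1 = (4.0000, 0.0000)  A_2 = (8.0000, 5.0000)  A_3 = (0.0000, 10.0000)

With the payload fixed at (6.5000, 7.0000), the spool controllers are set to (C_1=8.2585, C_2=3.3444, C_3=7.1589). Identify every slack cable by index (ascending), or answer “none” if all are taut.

1, 2

i=1: geometric 7.4330 vs commanded 8.2585 ⇒ slack
i=2: geometric 2.5000 vs commanded 3.3444 ⇒ slack
i=3: geometric 7.1589 vs commanded 7.1589 ⇒ taut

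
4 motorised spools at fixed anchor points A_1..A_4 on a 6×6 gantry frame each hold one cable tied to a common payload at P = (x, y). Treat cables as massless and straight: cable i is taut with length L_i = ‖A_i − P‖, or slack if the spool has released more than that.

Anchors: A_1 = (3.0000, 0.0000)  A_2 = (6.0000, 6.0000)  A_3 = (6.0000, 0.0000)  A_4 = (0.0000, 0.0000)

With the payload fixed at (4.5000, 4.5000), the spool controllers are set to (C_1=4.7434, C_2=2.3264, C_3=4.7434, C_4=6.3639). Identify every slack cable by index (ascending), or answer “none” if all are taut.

2

i=1: geometric 4.7434 vs commanded 4.7434 ⇒ taut
i=2: geometric 2.1213 vs commanded 2.3264 ⇒ slack
i=3: geometric 4.7434 vs commanded 4.7434 ⇒ taut
i=4: geometric 6.3640 vs commanded 6.3639 ⇒ taut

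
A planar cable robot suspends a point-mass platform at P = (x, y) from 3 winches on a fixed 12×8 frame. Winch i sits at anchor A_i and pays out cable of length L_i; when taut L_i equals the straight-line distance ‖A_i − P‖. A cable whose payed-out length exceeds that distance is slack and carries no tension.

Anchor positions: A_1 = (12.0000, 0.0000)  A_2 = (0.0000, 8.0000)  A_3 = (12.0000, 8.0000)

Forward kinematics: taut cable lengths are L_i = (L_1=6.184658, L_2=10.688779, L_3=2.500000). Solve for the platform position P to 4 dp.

(10.5000, 6.0000)

each cable: (A_i−P)·(A_i−P) = L_i²; let c_i = ‖A_i‖²−L_i²
c_1 = 144.0000+0.0000−38.2500 = 105.7500
row 1: 24.0000x − 16.0000y = 156.0000  (c_2=-50.2500)
row 2: 0.0000x − 16.0000y = -96.0000  (c_3=201.7500)
Cramer on rows 1–2 → x = 10.5000, y = 6.0000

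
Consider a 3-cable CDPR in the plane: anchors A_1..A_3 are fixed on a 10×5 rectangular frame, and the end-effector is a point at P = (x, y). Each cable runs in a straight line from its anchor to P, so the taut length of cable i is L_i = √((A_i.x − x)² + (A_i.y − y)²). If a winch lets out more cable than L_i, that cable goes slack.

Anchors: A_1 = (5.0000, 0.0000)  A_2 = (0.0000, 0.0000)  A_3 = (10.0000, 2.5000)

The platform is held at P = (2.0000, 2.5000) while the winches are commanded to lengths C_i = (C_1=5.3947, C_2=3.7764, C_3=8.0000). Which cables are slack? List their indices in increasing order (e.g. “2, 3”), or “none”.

cable 1: √((3.0000)²+(-2.5000)²)=3.9051, C_1=5.3947: slack
cable 2: √((-2.0000)²+(-2.5000)²)=3.2016, C_2=3.7764: slack
cable 3: √((8.0000)²+(0.0000)²)=8.0000, C_3=8.0000: taut

1, 2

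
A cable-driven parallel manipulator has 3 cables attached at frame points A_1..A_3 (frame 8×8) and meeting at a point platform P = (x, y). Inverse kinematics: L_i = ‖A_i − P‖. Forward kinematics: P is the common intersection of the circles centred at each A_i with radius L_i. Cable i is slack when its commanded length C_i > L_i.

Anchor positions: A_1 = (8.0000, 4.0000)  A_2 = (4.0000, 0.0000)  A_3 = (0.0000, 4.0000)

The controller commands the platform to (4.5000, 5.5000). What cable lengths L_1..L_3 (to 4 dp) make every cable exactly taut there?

(3.8079, 5.5227, 4.7434)

L_1: Δ = A_1−P = (3.5000, -1.5000) → ‖Δ‖ = √14.5000 = 3.8079
L_2: Δ = A_2−P = (-0.5000, -5.5000) → ‖Δ‖ = √30.5000 = 5.5227
L_3: Δ = A_3−P = (-4.5000, -1.5000) → ‖Δ‖ = √22.5000 = 4.7434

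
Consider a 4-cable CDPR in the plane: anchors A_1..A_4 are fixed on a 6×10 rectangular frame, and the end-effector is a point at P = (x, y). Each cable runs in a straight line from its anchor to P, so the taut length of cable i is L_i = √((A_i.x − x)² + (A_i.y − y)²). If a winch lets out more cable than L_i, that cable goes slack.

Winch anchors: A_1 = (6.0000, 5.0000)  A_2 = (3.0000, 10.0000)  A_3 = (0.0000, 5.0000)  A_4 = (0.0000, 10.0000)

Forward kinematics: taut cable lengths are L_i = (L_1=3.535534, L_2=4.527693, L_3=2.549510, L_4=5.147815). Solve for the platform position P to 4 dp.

circle eqns → linear via eq_j − eq_1; set q_j = A_j·A_j − L_j²
q_1 = 36.0000+25.0000−12.5000 = 48.5000
6.0000·x − 10.0000·y = q_1−q_2 = -40.0000
12.0000·x + 0.0000·y = q_1−q_3 = 30.0000
12.0000·x − 10.0000·y = q_1−q_4 = -25.0000
solve first two rows → x=2.5000, y=5.5000
check cable 4: ‖A_4−P‖² = 26.5000 ≈ L_4² = 26.5000 ✓

(2.5000, 5.5000)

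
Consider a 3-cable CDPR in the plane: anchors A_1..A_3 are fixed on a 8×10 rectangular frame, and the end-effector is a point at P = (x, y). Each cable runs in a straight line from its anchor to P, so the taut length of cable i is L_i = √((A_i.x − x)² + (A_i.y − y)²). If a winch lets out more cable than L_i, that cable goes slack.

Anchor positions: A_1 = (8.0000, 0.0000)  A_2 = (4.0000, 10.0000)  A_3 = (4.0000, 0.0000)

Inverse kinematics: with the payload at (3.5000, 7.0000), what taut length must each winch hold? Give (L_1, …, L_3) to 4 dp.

(8.3217, 3.0414, 7.0178)

L_1: Δ = A_1−P = (4.5000, -7.0000) → ‖Δ‖ = √69.2500 = 8.3217
L_2: Δ = A_2−P = (0.5000, 3.0000) → ‖Δ‖ = √9.2500 = 3.0414
L_3: Δ = A_3−P = (0.5000, -7.0000) → ‖Δ‖ = √49.2500 = 7.0178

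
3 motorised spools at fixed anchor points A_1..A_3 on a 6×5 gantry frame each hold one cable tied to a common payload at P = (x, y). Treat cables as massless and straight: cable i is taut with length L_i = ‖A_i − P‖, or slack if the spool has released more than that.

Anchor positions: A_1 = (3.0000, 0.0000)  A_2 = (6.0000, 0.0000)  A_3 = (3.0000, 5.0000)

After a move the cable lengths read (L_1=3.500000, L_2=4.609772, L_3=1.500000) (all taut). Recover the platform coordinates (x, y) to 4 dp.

expand ‖A_i−P‖²=L_i² and subtract eq 1 (k_i ≔ ‖A_i‖²−L_i²)
k_1 = 9.0000+0.0000−12.2500 = -3.2500
eq1−eq2 → [-6.0000  0.0000]·P = -18.0000
eq1−eq3 → [0.0000  -10.0000]·P = -35.0000
2×2 solve → P = (3.0000, 3.5000)

(3.0000, 3.5000)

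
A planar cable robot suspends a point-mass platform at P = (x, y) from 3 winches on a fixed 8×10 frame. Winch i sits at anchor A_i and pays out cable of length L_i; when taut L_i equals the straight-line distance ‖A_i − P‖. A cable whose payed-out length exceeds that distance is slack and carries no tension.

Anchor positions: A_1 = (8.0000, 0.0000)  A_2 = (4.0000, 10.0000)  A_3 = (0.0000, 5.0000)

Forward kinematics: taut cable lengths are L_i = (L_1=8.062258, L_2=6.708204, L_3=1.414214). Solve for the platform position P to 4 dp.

expand ‖A_i−P‖²=L_i² and subtract eq 1 (q_i ≔ ‖A_i‖²−L_i²)
q_1 = 64.0000+0.0000−65.0000 = -1.0000
eq1−eq2 → [8.0000  -20.0000]·P = -72.0000
eq1−eq3 → [16.0000  -10.0000]·P = -24.0000
2×2 solve → P = (1.0000, 4.0000)

(1.0000, 4.0000)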